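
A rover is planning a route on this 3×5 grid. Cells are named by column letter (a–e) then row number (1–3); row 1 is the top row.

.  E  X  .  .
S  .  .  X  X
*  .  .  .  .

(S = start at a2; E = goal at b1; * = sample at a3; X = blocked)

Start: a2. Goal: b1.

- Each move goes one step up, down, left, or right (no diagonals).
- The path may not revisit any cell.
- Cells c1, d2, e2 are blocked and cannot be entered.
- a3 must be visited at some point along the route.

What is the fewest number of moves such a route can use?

4

Any route passes through a3 somewhere between a2 and b1. Summing Manhattan distances along the two legs (a2 → a3 → b1) gives a lower bound of 1 + 3 = 4 moves.
A route of 4 moves achieves this: a2 → a3 → b3 → b2 → b1.
Since 4 matches the lower bound, it is optimal.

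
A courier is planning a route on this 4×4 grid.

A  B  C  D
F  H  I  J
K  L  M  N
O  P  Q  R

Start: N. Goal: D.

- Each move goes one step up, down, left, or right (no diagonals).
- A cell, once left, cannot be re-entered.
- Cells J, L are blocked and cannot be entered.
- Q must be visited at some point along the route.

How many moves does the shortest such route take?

6

Any route passes through Q somewhere between N and D. Summing Manhattan distances along the two legs (N → Q → D) gives a lower bound of 2 + 4 = 6 moves.
A route of 6 moves achieves this: N → R → Q → M → I → C → D.
Since 6 matches the lower bound, it is optimal.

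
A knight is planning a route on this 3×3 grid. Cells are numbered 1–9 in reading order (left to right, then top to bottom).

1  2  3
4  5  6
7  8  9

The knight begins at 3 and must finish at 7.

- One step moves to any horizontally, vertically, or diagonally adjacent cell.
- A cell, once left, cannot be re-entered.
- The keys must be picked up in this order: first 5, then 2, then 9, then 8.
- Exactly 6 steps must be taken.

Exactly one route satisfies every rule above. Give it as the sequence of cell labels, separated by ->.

The waypoints must appear in the order 5, 2, 9, 8, with no cell reused.
Route from 3: down-left 1 to 5, up 1 to 2, down-right 1 to 6, down 1 to 9, left 2 to 7 — 6 moves in all.
Check: order respected (5 at step 1, 2 at step 2, 9 at step 4, 8 at step 5); 6 moves as required.

3 -> 5 -> 2 -> 6 -> 9 -> 8 -> 7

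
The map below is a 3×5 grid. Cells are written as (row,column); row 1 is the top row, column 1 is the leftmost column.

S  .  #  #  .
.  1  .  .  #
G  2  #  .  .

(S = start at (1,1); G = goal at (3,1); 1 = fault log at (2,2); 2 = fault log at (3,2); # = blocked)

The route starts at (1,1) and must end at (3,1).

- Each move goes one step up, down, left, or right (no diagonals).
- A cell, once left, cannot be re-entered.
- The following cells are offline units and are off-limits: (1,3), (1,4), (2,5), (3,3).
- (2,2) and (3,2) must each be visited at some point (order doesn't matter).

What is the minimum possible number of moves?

4

Any route passes through (2,2) and (3,2) in some order between (1,1) and (3,1). Summing Manhattan distances along each leg and taking the cheapest ordering ((1,1) → (2,2) → (3,2) → (3,1)) gives a lower bound of 2 + 1 + 1 = 4 moves.
A route of 4 moves achieves this: (1,1) → (2,1) → (2,2) → (3,2) → (3,1).
Since 4 matches the lower bound, it is optimal.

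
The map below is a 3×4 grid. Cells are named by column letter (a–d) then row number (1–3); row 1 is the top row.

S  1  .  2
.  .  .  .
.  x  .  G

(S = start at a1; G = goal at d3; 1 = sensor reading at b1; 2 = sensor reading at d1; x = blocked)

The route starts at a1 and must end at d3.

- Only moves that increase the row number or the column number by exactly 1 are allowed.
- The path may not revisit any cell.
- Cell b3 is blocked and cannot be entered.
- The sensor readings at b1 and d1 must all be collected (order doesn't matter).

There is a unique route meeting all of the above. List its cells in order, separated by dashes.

a1 - b1 - c1 - d1 - d2 - d3

Moves only go right or down, so the column and row indices never decrease.
Route from a1: 3× right (reaching d1), 2× down (reaching d3) — 5 moves in all.
Check: all required cells visited.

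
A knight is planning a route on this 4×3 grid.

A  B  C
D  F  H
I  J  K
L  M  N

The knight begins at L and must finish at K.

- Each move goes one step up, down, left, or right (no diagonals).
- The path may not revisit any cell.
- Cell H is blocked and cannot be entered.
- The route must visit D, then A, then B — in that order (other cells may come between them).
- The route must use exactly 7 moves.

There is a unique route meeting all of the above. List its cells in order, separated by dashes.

The waypoints must appear in the order D, A, B, with no cell reused.
Route from L: up 3 to A, right 1 to B, down 2 to J, right 1 to K — 7 moves in all.
Check: order respected (D at step 2, A at step 3, B at step 4); 7 moves as required.

L - I - D - A - B - F - J - K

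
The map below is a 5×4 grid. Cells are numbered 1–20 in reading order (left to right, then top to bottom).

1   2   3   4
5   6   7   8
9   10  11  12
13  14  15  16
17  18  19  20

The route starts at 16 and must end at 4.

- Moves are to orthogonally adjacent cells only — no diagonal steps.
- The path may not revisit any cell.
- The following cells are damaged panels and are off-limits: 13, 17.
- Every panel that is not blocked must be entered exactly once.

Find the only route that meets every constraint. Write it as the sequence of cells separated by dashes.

16 - 20 - 19 - 18 - 14 - 15 - 11 - 12 - 8 - 7 - 6 - 10 - 9 - 5 - 1 - 2 - 3 - 4

Need to visit all 18 open cells exactly once, starting at 16 and ending at 4.
Route from 16: down 1 to 20, left 2 to 18, up 1 to 14, right 1 to 15, up 1 to 11, right 1 to 12, up 1 to 8, left 2 to 6, down 1 to 10, left 1 to 9, up 2 to 1, right 3 to 4 — 17 moves in all.
Check: all 18 open cells covered.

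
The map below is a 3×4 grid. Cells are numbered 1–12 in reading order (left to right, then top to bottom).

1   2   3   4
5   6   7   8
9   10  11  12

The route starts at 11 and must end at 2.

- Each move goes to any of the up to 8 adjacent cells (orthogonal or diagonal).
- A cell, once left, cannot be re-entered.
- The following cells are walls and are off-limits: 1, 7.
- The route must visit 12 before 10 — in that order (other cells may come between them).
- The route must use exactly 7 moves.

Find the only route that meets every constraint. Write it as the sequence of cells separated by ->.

The waypoints must appear in the order 12, 10, with no cell reused.
Route from 11: right 1 to 12, up 1 to 8, up-left 1 to 3, down-left 1 to 6, down 1 to 10, up-left 1 to 5, up-right 1 to 2 — 7 moves in all.
Check: order respected (12 at step 1, 10 at step 5); 7 moves as required.

11 -> 12 -> 8 -> 3 -> 6 -> 10 -> 5 -> 2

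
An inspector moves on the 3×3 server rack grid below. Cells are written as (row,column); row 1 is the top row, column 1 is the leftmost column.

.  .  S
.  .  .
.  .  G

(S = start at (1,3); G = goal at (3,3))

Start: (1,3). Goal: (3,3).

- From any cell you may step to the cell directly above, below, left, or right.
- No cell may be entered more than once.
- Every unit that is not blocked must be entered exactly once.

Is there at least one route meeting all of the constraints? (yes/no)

yes

One route that works: (1,3) → (2,3) → (2,2) → (1,2) → (1,1) → (2,1) → (3,1) → (3,2) → (3,3).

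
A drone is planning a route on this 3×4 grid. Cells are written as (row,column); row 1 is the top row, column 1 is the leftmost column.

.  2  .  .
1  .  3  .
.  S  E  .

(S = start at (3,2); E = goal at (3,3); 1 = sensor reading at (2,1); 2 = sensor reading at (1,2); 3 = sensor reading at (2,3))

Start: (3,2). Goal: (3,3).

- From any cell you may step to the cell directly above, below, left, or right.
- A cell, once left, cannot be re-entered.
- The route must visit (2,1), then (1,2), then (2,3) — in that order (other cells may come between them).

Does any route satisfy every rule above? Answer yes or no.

One route that works: (3,2) → (2,2) → (2,1) → (1,1) → (1,2) → (1,3) → (2,3) → (3,3).

yes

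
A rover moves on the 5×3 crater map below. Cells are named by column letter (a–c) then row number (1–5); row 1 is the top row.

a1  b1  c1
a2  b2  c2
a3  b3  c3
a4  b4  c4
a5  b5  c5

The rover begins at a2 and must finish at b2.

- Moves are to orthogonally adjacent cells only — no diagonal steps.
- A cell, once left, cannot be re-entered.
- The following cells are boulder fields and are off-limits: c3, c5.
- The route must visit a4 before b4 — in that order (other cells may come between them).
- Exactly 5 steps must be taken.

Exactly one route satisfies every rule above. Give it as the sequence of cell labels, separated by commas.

The waypoints must appear in the order a4, b4, with no cell reused.
Route from a2: down 2 to a4, right 1 to b4, up 2 to b2 — 5 moves in all.
Check: order respected (a4 at step 2, b4 at step 3); 5 moves as required.

a2, a3, a4, b4, b3, b2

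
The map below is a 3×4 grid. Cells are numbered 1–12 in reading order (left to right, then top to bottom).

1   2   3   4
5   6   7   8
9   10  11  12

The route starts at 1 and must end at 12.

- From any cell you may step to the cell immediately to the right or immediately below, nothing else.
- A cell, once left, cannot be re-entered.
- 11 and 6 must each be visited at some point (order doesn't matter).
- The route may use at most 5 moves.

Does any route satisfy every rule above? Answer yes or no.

yes

One route that works: 1 → 5 → 6 → 10 → 11 → 12.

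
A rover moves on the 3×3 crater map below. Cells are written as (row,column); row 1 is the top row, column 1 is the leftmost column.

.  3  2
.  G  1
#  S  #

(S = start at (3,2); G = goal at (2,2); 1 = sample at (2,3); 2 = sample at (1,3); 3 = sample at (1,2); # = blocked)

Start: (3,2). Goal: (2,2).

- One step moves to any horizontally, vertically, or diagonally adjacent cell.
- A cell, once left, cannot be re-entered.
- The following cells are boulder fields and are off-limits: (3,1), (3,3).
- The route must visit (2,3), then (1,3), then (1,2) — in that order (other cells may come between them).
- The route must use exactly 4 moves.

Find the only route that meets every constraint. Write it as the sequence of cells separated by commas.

(3,2), (2,3), (1,3), (1,2), (2,2)

The waypoints must appear in the order (2,3), (1,3), (1,2), with no cell reused.
Route from (3,2): up-right to (2,3), up to (1,3), left to (1,2), down to (2,2) — 4 moves in all.
Check: order respected (1 at step 1, 2 at step 2, 3 at step 3); 4 moves as required.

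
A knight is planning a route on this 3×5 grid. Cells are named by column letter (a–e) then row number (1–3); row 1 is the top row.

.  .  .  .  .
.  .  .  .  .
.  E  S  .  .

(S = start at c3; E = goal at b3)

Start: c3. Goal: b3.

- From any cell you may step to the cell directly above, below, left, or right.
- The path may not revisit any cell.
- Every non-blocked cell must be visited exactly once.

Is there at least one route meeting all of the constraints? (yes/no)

Colour the cells like a checkerboard: each orthogonal step flips colour, so a Hamiltonian route alternates colours. Here there are 8 cells of one colour and 7 of the other, with start on the opposite colour to the goal — the counts and endpoints can't be arranged into an alternating sequence of length 15, so no Hamiltonian route exists.

no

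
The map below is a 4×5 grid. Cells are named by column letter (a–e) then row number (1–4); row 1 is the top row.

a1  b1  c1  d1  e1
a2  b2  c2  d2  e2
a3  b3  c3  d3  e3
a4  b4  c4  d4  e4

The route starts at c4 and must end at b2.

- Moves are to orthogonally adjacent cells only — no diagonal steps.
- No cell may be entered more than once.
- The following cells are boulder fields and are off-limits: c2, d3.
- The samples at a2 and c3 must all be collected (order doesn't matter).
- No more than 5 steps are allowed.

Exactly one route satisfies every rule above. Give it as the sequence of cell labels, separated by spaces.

c4 c3 b3 a3 a2 b2

The 5-move cap with required stops at a2, c3 leaves no slack for detours.
Route from c4: up 1 to c3, left 2 to a3, up 1 to a2, right 1 to b2 — 5 moves in all.
Check: all required cells visited; 5 ≤ 5 moves.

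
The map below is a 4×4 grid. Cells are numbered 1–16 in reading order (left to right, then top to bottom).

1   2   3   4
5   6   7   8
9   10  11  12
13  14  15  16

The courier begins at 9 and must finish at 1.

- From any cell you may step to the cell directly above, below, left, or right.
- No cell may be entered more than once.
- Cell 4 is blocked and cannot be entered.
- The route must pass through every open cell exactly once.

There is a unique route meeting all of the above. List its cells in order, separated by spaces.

9 13 14 10 11 15 16 12 8 7 3 2 6 5 1

Need to visit all 15 open cells exactly once, starting at 9 and ending at 1.
Route from 9: down 1 to 13, right 1 to 14, up 1 to 10, right 1 to 11, down 1 to 15, right 1 to 16, up 2 to 8, left 1 to 7, up 1 to 3, left 1 to 2, down 1 to 6, left 1 to 5, up 1 to 1 — 14 moves in all.
Check: all 15 open cells covered.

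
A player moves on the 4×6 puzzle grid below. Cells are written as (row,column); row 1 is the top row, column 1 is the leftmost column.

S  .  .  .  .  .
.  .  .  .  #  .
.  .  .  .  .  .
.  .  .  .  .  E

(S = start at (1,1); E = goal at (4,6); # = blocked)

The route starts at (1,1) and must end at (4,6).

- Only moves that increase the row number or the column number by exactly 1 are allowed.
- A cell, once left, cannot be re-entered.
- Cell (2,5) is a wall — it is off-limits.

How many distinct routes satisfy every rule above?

41

A right/down-only route from (1,1) to (4,6) makes exactly 3 down-moves and 5 right-moves in some order.
With no other constraints that would be C(8,3) = 56 routes.
Subtract routes through each blocked cell (inclusion–exclusion for overlaps): − through (2,5): 15 → 41.
That gives 41 routes.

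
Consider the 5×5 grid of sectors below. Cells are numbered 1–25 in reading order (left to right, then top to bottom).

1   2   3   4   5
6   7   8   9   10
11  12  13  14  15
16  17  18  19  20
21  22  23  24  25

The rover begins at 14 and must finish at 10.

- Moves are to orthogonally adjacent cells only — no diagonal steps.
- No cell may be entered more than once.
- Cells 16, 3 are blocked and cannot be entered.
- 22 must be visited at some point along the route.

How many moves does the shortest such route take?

10

Any route passes through 22 somewhere between 14 and 10. Summing Manhattan distances along the two legs (14 → 22 → 10) gives a lower bound of 4 + 6 = 10 moves.
A route of 10 moves achieves this: 14 → 19 → 24 → 23 → 22 → 17 → 12 → 7 → 8 → 9 → 10.
Since 10 matches the lower bound, it is optimal.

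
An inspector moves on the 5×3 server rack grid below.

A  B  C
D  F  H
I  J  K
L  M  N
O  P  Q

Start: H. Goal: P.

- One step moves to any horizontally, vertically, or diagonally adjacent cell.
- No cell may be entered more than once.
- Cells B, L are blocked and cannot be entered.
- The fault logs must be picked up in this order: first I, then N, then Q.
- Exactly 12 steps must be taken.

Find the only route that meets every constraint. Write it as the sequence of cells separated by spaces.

The waypoints must appear in the order I, N, Q, with no cell reused.
Route from H: up 1 to C, down-left 1 to F, up-left 1 to A, down 2 to I, right 2 to K, down 2 to Q, up-left 1 to M, down-left 1 to O, right 1 to P — 12 moves in all.
Check: order respected (I at step 5, N at step 8, Q at step 9); 12 moves as required.

H C F A D I J K N Q M O P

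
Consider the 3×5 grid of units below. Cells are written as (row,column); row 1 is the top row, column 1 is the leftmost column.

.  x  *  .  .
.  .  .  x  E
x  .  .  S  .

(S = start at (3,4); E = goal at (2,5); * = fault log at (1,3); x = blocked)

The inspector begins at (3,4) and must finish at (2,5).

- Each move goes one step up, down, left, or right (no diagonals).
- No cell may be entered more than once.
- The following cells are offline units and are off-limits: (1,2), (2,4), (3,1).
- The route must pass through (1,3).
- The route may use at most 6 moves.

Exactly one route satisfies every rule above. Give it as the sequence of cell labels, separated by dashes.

Any route must reach (1,3) and still end at (2,5) within 6 moves, so the order of the required stops is forced.
Route from (3,4): left 1 to (3,3), up 2 to (1,3), right 2 to (1,5), down 1 to (2,5) — 6 moves in all.
Check: all required cells visited; 6 ≤ 6 moves.

(3,4) - (3,3) - (2,3) - (1,3) - (1,4) - (1,5) - (2,5)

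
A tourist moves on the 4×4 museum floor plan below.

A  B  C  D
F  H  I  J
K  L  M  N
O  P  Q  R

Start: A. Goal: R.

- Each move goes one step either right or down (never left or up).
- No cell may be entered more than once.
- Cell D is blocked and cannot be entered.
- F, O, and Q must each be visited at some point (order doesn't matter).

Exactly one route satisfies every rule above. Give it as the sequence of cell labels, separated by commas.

A, F, K, O, P, Q, R

Moves only go right or down, so the column and row indices never decrease.
Route from A: down 3 to O, right 3 to R — 6 moves in all.
Check: all required cells visited.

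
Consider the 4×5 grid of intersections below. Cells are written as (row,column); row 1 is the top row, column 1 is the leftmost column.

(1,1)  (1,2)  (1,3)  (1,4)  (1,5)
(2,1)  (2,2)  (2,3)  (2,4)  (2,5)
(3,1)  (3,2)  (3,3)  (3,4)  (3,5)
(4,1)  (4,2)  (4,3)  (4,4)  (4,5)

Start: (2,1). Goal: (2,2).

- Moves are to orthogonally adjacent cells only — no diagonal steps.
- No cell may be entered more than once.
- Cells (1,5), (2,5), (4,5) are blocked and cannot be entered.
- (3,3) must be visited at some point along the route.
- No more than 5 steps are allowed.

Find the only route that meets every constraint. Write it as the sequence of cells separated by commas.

The budget equals the shortest possible length, so every move has to be on a shortest route through the required cells.
Route from (2,1): down 1 to (3,1), right 2 to (3,3), up 1 to (2,3), left 1 to (2,2) — 5 moves in all.
Check: all required cells visited; 5 ≤ 5 moves.

(2,1), (3,1), (3,2), (3,3), (2,3), (2,2)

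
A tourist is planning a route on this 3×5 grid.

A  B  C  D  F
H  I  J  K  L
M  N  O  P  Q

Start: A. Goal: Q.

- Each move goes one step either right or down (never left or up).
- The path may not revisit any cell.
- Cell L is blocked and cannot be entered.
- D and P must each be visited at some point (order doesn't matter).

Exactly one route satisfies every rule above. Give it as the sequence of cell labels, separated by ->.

Moves only go right or down, so the column and row indices never decrease.
Route from A: right 3 to D, down 2 to P, right 1 to Q — 6 moves in all.
Check: all required cells visited.

A -> B -> C -> D -> K -> P -> Q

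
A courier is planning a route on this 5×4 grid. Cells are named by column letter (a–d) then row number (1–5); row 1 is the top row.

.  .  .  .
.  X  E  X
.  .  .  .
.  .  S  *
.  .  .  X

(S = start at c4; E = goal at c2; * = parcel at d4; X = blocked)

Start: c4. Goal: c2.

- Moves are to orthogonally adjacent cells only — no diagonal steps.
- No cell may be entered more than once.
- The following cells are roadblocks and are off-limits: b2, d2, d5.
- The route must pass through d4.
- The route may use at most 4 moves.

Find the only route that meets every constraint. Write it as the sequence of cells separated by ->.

The budget equals the shortest possible length, so every move has to be on a shortest route through the required cells.
Route from c4: right to d4, up to d3, left to c3, up to c2 — 4 moves in all.
Check: all required cells visited; 4 ≤ 4 moves.

c4 -> d4 -> d3 -> c3 -> c2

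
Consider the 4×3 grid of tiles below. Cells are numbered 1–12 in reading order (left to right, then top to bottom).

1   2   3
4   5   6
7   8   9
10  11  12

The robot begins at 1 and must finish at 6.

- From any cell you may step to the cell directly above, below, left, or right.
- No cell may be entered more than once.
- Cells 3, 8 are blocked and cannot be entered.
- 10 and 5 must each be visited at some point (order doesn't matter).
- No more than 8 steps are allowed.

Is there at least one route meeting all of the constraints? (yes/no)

Exhausting the options from 1, every branch either dead-ends against blocked cells, would have to re-enter a cell already used, runs past the 8-move limit, or reaches the goal with a constraint still unmet.

no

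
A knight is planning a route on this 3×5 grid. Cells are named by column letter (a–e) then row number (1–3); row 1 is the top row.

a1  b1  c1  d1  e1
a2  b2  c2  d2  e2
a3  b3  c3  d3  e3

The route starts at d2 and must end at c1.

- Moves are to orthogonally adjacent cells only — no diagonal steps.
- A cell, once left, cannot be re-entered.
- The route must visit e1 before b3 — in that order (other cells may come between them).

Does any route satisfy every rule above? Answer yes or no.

One route that works: d2 → d1 → e1 → e2 → e3 → d3 → c3 → b3 → b2 → b1 → c1.

yes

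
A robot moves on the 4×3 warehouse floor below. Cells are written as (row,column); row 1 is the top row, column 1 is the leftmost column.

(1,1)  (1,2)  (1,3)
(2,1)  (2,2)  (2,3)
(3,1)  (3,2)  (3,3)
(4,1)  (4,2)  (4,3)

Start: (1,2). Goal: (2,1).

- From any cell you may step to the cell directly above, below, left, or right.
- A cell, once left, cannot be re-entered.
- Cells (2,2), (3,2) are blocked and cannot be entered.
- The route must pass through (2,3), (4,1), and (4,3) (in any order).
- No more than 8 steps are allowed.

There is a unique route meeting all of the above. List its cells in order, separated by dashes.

The budget equals the shortest possible length, so every move has to be on a shortest route through the required cells.
Route from (1,2): right 1 to (1,3), down 3 to (4,3), left 2 to (4,1), up 2 to (2,1) — 8 moves in all.
Check: all required cells visited; 8 ≤ 8 moves.

(1,2) - (1,3) - (2,3) - (3,3) - (4,3) - (4,2) - (4,1) - (3,1) - (2,1)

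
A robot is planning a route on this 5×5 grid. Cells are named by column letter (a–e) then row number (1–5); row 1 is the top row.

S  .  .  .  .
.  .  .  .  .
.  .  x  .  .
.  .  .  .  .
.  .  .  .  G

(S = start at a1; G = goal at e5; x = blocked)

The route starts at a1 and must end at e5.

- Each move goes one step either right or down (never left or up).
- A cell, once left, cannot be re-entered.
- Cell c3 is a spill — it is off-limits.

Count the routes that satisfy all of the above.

A right/down-only route from a1 to e5 makes exactly 4 down-moves and 4 right-moves in some order.
With no other constraints that would be C(8,4) = 70 routes.
Subtract routes through each blocked cell (inclusion–exclusion for overlaps): − through c3: 36 → 34.
That gives 34 routes.

34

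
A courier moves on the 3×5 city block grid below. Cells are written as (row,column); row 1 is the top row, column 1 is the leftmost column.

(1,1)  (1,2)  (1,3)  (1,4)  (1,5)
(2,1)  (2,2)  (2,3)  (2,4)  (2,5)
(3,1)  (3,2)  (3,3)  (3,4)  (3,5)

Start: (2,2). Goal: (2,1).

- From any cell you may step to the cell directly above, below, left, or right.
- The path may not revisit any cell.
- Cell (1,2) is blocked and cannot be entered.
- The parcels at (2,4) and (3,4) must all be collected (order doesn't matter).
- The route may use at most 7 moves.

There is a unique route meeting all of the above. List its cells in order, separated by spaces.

(2,2) (2,3) (2,4) (3,4) (3,3) (3,2) (3,1) (2,1)

The 7-move cap with required stops at (2,4), (3,4) leaves no slack for detours.
Route from (2,2): right 2 to (2,4), down 1 to (3,4), left 3 to (3,1), up 1 to (2,1) — 7 moves in all.
Check: all required cells visited; 7 ≤ 7 moves.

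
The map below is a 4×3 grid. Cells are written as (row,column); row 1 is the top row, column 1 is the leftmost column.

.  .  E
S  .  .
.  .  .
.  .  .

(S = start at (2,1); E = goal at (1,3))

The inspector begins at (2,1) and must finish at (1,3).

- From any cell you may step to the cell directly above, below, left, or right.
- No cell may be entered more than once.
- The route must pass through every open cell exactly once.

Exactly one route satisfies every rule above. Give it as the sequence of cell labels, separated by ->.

(2,1) -> (1,1) -> (1,2) -> (2,2) -> (3,2) -> (3,1) -> (4,1) -> (4,2) -> (4,3) -> (3,3) -> (2,3) -> (1,3)

Need to visit all 12 open cells exactly once, starting at (2,1) and ending at (1,3).
Cell (1,1) has only two open neighbours ((2,1) and (1,2)), so the path must pass straight through it: one of those is the cell it's entered from and the other is where it exits.
Route from (2,1): up to (1,1), right to (1,2), 2× down (reaching (3,2)), left to (3,1), down to (4,1), 2× right (reaching (4,3)), 3× up (reaching (1,3)) — 11 moves in all.
Check: all 12 open cells covered.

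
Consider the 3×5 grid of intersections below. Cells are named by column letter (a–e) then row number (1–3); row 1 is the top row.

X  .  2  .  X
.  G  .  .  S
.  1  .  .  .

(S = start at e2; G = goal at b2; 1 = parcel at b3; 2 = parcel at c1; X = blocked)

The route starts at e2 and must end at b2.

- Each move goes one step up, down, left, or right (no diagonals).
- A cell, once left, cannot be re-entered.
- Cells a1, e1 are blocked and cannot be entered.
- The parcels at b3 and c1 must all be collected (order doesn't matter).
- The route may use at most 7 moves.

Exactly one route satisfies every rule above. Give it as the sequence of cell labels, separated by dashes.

e2 - d2 - d1 - c1 - c2 - c3 - b3 - b2

The budget equals the shortest possible length, so every move has to be on a shortest route through the required cells.
Route from e2: left to d2, up to d1, left to c1, 2× down (reaching c3), left to b3, up to b2 — 7 moves in all.
Check: all required cells visited; 7 ≤ 7 moves.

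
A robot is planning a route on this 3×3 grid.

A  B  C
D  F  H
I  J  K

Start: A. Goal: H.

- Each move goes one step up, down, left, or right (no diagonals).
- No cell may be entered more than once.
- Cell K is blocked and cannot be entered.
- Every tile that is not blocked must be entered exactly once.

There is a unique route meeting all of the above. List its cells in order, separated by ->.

A -> D -> I -> J -> F -> B -> C -> H

Need to visit all 8 open cells exactly once, starting at A and ending at H.
Cell I has only two open neighbours (D and J), so the path must pass straight through it: one of those is the cell it's entered from and the other is where it exits.
Route from A: 2× down (reaching I), right to J, 2× up (reaching B), right to C, down to H — 7 moves in all.
Check: all 8 open cells covered.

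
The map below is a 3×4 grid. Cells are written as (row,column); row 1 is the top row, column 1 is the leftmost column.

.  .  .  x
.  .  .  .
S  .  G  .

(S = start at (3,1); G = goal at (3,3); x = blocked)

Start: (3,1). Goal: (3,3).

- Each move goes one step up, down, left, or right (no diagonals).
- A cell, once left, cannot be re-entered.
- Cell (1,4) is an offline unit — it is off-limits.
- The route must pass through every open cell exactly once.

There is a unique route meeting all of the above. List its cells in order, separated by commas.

(3,1), (3,2), (2,2), (2,1), (1,1), (1,2), (1,3), (2,3), (2,4), (3,4), (3,3)

Need to visit all 11 open cells exactly once, starting at (3,1) and ending at (3,3).
Route from (3,1): right 1 to (3,2), up 1 to (2,2), left 1 to (2,1), up 1 to (1,1), right 2 to (1,3), down 1 to (2,3), right 1 to (2,4), down 1 to (3,4), left 1 to (3,3) — 10 moves in all.
Check: all 11 open cells covered.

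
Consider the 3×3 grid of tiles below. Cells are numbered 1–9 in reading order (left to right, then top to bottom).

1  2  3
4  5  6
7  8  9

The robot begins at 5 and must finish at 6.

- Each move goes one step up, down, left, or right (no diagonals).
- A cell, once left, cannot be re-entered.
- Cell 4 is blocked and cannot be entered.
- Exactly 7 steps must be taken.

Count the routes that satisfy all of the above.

0

Need simple routes of exactly 7 moves from 5 to 6 (Manhattan distance 1, so 3 moves are spent on a detour and 3 undoing it).
No route satisfies every constraint, so the count is 0.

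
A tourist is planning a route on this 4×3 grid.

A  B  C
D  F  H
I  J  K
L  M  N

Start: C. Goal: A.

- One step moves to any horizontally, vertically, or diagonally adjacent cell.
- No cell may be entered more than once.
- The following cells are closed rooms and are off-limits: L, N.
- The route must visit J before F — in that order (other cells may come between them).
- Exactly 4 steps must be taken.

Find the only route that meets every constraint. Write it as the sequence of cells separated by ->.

The waypoints must appear in the order J, F, with no cell reused.
Route from C: down to H, down-left to J, up to F, up-left to A — 4 moves in all.
Check: order respected (J at step 2, F at step 3); 4 moves as required.

C -> H -> J -> F -> A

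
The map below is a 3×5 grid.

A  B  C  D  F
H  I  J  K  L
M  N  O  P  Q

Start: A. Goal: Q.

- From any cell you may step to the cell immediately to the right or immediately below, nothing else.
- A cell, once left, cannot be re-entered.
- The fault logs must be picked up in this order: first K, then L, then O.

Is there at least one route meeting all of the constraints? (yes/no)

O lies to the left of L, so going from L to O would need a leftward move — but moves only go right/down, so L cannot be visited before O.

no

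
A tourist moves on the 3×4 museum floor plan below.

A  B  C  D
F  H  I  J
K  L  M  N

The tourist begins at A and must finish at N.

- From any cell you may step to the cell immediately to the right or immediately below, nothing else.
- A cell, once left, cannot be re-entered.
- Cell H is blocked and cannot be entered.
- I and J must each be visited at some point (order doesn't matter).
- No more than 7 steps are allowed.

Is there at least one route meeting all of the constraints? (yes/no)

yes

One route that works: A → B → C → I → J → N.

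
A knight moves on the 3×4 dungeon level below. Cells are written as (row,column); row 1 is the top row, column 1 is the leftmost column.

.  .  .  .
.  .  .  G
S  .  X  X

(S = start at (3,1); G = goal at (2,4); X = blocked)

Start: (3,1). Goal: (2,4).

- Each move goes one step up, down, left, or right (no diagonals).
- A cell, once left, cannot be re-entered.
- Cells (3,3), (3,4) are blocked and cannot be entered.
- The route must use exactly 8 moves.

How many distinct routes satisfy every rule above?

Need simple routes of exactly 8 moves from (3,1) to (2,4) (Manhattan distance 4, so 2 moves are spent on a detour and 2 undoing it).
Enumerating: (3,1) (2,1) (1,1) (1,2) (2,2) (2,3) (1,3) (1,4) (2,4) | (3,1) (3,2) (2,2) (2,1) (1,1) (1,2) (1,3) (2,3) (2,4) | (3,1) (3,2) (2,2) (2,1) (1,1) (1,2) (1,3) (1,4) (2,4).
That gives 3 routes.

3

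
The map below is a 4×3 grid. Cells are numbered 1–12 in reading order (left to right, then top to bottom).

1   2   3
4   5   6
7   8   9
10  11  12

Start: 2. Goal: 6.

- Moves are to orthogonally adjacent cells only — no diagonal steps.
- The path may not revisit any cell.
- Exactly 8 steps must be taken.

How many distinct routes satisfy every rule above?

Need simple routes of exactly 8 moves from 2 to 6 (Manhattan distance 2, so 3 moves are spent on a detour and 3 undoing it).
Branch systematically from the start, pruning whenever the remaining move budget drops below the Manhattan distance to 6 or differs from it in parity. Grouping the completions by first move — via 5: 4; via 1: 5 (no valid completion starts via 3) — and summing: 4 + 5 = 9.
That gives 9 routes.

9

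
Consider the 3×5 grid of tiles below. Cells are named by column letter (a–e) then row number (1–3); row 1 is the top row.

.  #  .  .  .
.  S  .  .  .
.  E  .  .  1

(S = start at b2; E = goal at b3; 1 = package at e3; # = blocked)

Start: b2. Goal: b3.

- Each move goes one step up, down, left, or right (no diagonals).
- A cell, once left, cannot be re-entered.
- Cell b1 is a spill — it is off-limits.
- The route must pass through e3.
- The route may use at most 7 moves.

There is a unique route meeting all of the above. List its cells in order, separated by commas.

b2, c2, d2, e2, e3, d3, c3, b3

Any route must reach e3 and still end at b3 within 7 moves, so the order of the required stops is forced.
Route from b2: right 3 to e2, down 1 to e3, left 3 to b3 — 7 moves in all.
Check: all required cells visited; 7 ≤ 7 moves.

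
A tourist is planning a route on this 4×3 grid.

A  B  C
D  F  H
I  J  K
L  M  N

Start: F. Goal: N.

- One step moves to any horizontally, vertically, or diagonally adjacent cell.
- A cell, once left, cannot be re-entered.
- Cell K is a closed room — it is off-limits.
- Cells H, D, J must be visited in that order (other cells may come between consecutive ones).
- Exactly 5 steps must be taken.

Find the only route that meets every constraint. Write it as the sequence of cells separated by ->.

The waypoints must appear in the order H, D, J, with no cell reused.
Route from F: right 1 to H, up-left 1 to B, down-left 1 to D, down-right 2 to N — 5 moves in all.
Check: order respected (H at step 1, D at step 3, J at step 4); 5 moves as required.

F -> H -> B -> D -> J -> N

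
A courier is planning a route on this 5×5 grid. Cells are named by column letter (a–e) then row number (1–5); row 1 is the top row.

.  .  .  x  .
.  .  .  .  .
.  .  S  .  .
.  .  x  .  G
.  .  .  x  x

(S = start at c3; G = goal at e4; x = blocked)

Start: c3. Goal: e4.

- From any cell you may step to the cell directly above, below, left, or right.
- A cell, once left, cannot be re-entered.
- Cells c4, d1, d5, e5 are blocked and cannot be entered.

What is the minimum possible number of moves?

The Manhattan distance from c3 to e4 is |3−4| + |3−5| = 3, so at least 3 moves are needed.
A route of 3 moves achieves this: c3 → d3 → d4 → e4.
Since 3 matches the lower bound, it is optimal.

3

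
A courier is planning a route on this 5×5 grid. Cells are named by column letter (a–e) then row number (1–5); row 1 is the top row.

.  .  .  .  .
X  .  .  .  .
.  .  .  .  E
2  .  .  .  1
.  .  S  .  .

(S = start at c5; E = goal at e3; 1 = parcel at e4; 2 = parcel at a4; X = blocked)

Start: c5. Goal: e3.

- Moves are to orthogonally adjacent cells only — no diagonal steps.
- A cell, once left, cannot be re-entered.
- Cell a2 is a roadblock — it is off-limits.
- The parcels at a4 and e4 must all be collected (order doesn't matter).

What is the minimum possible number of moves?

Any route passes through a4 and e4 in some order between c5 and e3. Summing Manhattan distances along each leg and taking the cheapest ordering (c5 → a4 → e4 → e3) gives a lower bound of 3 + 4 + 1 = 8 moves.
A route of 8 moves achieves this: c5 → b5 → a5 → a4 → b4 → c4 → d4 → e4 → e3.
Since 8 matches the lower bound, it is optimal.

8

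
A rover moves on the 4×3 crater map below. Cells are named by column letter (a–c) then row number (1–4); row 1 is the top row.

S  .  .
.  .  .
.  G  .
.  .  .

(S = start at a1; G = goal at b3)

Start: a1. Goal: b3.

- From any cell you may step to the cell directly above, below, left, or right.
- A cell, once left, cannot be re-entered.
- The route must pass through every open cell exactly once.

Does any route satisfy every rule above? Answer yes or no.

yes

One route that works: a1 → a2 → a3 → a4 → b4 → c4 → c3 → c2 → c1 → b1 → b2 → b3.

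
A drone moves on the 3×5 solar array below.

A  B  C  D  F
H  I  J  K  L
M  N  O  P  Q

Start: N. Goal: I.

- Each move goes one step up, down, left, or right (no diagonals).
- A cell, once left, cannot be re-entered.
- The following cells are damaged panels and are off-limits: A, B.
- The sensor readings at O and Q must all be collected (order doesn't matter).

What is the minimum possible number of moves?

Any route passes through O and Q in some order between N and I. Summing Manhattan distances along each leg and taking the cheapest ordering (N → Q → O → I) gives a lower bound of 3 + 2 + 2 = 7 moves.
A route of 7 moves achieves this: N → O → P → Q → L → K → J → I.
Since 7 matches the lower bound, it is optimal.

7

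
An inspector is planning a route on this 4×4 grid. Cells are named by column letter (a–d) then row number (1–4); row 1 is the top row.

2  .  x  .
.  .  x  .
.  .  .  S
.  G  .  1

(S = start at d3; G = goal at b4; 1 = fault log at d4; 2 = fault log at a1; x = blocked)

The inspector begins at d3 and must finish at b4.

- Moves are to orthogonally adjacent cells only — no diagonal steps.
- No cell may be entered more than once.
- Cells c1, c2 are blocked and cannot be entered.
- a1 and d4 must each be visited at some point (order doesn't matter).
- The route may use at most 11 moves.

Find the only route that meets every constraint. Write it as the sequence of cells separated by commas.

d3, d4, c4, c3, b3, b2, b1, a1, a2, a3, a4, b4

The 11-move cap with required stops at a1, d4 leaves no slack for detours.
Route from d3: down 1 to d4, left 1 to c4, up 1 to c3, left 1 to b3, up 2 to b1, left 1 to a1, down 3 to a4, right 1 to b4 — 11 moves in all.
Check: all required cells visited; 11 ≤ 11 moves.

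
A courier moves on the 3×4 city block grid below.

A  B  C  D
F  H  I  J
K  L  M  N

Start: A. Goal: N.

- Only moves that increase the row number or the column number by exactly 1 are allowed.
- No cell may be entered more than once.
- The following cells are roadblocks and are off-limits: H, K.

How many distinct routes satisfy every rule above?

3

A right/down-only route from A to N makes exactly 2 down-moves and 3 right-moves in some order.
With no other constraints that would be C(5,2) = 10 routes.
Subtract routes through each blocked cell (inclusion–exclusion for overlaps): − through H: 6 − through K: 1 → 3.
That gives 3 routes.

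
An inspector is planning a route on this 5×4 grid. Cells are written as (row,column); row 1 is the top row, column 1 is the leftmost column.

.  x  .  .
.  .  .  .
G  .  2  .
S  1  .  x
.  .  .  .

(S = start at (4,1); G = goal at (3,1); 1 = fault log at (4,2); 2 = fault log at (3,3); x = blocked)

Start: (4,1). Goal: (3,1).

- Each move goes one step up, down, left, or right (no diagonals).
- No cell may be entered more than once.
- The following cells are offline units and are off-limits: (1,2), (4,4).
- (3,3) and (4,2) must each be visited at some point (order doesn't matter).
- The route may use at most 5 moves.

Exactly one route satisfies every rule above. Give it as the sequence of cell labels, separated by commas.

The budget equals the shortest possible length, so every move has to be on a shortest route through the required cells.
Route from (4,1): 2× right (reaching (4,3)), up to (3,3), 2× left (reaching (3,1)) — 5 moves in all.
Check: all required cells visited; 5 ≤ 5 moves.

(4,1), (4,2), (4,3), (3,3), (3,2), (3,1)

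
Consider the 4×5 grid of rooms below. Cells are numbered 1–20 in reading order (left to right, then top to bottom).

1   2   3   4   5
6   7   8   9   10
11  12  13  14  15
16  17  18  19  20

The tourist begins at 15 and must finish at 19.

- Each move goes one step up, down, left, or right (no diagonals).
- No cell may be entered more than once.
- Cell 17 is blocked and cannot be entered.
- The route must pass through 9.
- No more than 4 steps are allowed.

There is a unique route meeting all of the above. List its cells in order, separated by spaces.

The 4-move cap with required stops at 9 leaves no slack for detours.
Route from 15: up 1 to 10, left 1 to 9, down 2 to 19 — 4 moves in all.
Check: all required cells visited; 4 ≤ 4 moves.

15 10 9 14 19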